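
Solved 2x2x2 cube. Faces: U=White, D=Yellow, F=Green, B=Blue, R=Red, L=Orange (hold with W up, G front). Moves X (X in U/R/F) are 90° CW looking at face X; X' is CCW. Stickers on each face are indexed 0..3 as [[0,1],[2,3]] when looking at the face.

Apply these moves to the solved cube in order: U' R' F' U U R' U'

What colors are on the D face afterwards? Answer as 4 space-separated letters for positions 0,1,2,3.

After move 1 (U'): U=WWWW F=OOGG R=GGRR B=RRBB L=BBOO
After move 2 (R'): R=GRGR U=WBWR F=OWGW D=YOYG B=YRYB
After move 3 (F'): F=WWOG U=WBGG R=ORYR D=BOYG L=BROW
After move 4 (U): U=GWGB F=OROG R=YRYR B=BRYB L=WWOW
After move 5 (U): U=GGBW F=YROG R=BRYR B=WWYB L=OROW
After move 6 (R'): R=RRBY U=GYBW F=YGOW D=BRYG B=GWOB
After move 7 (U'): U=YWGB F=OROW R=YGBY B=RROB L=GWOW
Query: D face = BRYG

Answer: B R Y G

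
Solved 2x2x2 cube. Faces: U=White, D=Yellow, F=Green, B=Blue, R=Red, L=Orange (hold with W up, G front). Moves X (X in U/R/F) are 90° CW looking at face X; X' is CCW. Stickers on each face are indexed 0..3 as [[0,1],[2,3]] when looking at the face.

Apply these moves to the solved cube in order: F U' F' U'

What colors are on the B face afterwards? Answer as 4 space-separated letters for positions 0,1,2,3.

Answer: R G B B

Derivation:
After move 1 (F): F=GGGG U=WWOO R=WRWR D=RRYY L=OYOY
After move 2 (U'): U=WOWO F=OYGG R=GGWR B=WRBB L=BBOY
After move 3 (F'): F=YGOG U=WOGW R=RGRR D=BYYY L=BOOW
After move 4 (U'): U=OWWG F=BOOG R=YGRR B=RGBB L=WROW
Query: B face = RGBB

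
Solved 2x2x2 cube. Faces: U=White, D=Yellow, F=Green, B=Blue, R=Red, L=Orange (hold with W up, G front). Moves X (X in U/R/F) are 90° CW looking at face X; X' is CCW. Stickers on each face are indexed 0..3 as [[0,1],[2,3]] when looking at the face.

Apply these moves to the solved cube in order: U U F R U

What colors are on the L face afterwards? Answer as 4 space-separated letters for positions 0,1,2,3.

After move 1 (U): U=WWWW F=RRGG R=BBRR B=OOBB L=GGOO
After move 2 (U): U=WWWW F=BBGG R=OORR B=GGBB L=RROO
After move 3 (F): F=GBGB U=WWOR R=WOWR D=ROYY L=RYOY
After move 4 (R): R=WWRO U=WBOB F=GOGY D=RBYG B=RGWB
After move 5 (U): U=OWBB F=WWGY R=RGRO B=RYWB L=GOOY
Query: L face = GOOY

Answer: G O O Y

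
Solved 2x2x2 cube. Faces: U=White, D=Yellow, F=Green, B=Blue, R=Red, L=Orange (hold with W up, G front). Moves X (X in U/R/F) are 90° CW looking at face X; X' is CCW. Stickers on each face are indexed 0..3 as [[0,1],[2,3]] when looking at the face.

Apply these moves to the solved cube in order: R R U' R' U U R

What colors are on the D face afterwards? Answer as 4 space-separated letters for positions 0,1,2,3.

After move 1 (R): R=RRRR U=WGWG F=GYGY D=YBYB B=WBWB
After move 2 (R): R=RRRR U=WYWY F=GBGB D=YWYW B=GBGB
After move 3 (U'): U=YYWW F=OOGB R=GBRR B=RRGB L=GBOO
After move 4 (R'): R=BRGR U=YGWR F=OYGW D=YOYB B=WRWB
After move 5 (U): U=WYRG F=BRGW R=WRGR B=GBWB L=OYOO
After move 6 (U): U=RWGY F=WRGW R=GBGR B=OYWB L=BROO
After move 7 (R): R=GGRB U=RRGW F=WOGB D=YWYO B=YYWB
Query: D face = YWYO

Answer: Y W Y O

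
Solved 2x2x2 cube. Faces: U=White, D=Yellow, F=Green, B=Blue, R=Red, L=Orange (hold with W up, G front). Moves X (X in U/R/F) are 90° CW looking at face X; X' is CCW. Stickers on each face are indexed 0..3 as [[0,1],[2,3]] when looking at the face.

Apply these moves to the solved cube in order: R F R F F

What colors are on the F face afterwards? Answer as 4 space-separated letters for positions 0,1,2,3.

Answer: B Y R G

Derivation:
After move 1 (R): R=RRRR U=WGWG F=GYGY D=YBYB B=WBWB
After move 2 (F): F=GGYY U=WGOO R=WRGR D=RRYB L=OYOB
After move 3 (R): R=GWRR U=WGOY F=GRYB D=RWYW B=OBGB
After move 4 (F): F=YGBR U=WGBY R=OWYR D=RGYW L=OROW
After move 5 (F): F=BYRG U=WGWR R=BWYR D=YOYW L=OROG
Query: F face = BYRG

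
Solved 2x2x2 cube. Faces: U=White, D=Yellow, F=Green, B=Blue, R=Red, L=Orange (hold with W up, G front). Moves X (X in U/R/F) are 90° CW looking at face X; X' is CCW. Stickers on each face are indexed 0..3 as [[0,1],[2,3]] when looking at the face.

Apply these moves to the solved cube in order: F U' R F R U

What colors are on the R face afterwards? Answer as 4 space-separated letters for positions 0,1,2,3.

Answer: B R G G

Derivation:
After move 1 (F): F=GGGG U=WWOO R=WRWR D=RRYY L=OYOY
After move 2 (U'): U=WOWO F=OYGG R=GGWR B=WRBB L=BBOY
After move 3 (R): R=WGRG U=WYWG F=ORGY D=RBYW B=OROB
After move 4 (F): F=GOYR U=WYYB R=WGGG D=RWYW L=BROB
After move 5 (R): R=GWGG U=WOYR F=GWYW D=ROYO B=BRYB
After move 6 (U): U=YWRO F=GWYW R=BRGG B=BRYB L=GWOB
Query: R face = BRGG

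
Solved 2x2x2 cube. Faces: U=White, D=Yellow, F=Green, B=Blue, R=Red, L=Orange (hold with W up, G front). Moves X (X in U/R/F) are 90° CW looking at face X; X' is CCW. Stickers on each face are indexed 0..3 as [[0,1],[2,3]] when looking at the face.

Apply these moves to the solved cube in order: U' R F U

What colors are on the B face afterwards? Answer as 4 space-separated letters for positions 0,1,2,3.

After move 1 (U'): U=WWWW F=OOGG R=GGRR B=RRBB L=BBOO
After move 2 (R): R=RGRG U=WOWG F=OYGY D=YBYR B=WRWB
After move 3 (F): F=GOYY U=WOOB R=WGGG D=RRYR L=BYOB
After move 4 (U): U=OWBO F=WGYY R=WRGG B=BYWB L=GOOB
Query: B face = BYWB

Answer: B Y W B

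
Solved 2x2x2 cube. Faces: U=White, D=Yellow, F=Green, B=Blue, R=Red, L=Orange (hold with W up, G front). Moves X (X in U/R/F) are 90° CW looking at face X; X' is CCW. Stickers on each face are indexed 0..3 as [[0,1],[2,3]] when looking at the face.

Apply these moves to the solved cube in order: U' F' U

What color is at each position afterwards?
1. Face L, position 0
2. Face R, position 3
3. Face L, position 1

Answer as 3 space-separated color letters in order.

After move 1 (U'): U=WWWW F=OOGG R=GGRR B=RRBB L=BBOO
After move 2 (F'): F=OGOG U=WWGR R=YGYR D=BOYY L=BWOW
After move 3 (U): U=GWRW F=YGOG R=RRYR B=BWBB L=OGOW
Query 1: L[0] = O
Query 2: R[3] = R
Query 3: L[1] = G

Answer: O R G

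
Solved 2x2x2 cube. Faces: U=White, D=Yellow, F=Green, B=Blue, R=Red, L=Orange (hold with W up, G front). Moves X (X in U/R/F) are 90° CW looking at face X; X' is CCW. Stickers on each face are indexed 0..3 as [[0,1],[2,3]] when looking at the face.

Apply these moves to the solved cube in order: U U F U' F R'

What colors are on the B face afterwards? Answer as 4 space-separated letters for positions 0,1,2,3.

After move 1 (U): U=WWWW F=RRGG R=BBRR B=OOBB L=GGOO
After move 2 (U): U=WWWW F=BBGG R=OORR B=GGBB L=RROO
After move 3 (F): F=GBGB U=WWOR R=WOWR D=ROYY L=RYOY
After move 4 (U'): U=WRWO F=RYGB R=GBWR B=WOBB L=GGOY
After move 5 (F): F=GRBY U=WRYG R=WBOR D=WGYY L=GROO
After move 6 (R'): R=BRWO U=WBYW F=GRBG D=WRYY B=YOGB
Query: B face = YOGB

Answer: Y O G B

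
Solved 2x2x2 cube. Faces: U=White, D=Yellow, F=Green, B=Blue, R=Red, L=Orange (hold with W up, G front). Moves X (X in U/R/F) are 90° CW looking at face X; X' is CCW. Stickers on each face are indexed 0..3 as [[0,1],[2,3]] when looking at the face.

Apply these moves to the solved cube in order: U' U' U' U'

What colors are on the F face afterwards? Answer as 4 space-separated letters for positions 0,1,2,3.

After move 1 (U'): U=WWWW F=OOGG R=GGRR B=RRBB L=BBOO
After move 2 (U'): U=WWWW F=BBGG R=OORR B=GGBB L=RROO
After move 3 (U'): U=WWWW F=RRGG R=BBRR B=OOBB L=GGOO
After move 4 (U'): U=WWWW F=GGGG R=RRRR B=BBBB L=OOOO
Query: F face = GGGG

Answer: G G G G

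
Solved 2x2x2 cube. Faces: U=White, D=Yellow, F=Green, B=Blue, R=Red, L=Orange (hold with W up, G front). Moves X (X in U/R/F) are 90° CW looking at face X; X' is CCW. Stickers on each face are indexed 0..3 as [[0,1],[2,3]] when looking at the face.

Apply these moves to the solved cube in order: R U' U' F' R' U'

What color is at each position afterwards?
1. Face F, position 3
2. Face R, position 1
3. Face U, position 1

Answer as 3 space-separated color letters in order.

Answer: R W G

Derivation:
After move 1 (R): R=RRRR U=WGWG F=GYGY D=YBYB B=WBWB
After move 2 (U'): U=GGWW F=OOGY R=GYRR B=RRWB L=WBOO
After move 3 (U'): U=GWGW F=WBGY R=OORR B=GYWB L=RROO
After move 4 (F'): F=BYWG U=GWOR R=BOYR D=ROYB L=RWOG
After move 5 (R'): R=ORBY U=GWOG F=BWWR D=RYYG B=BYOB
After move 6 (U'): U=WGGO F=RWWR R=BWBY B=OROB L=BYOG
Query 1: F[3] = R
Query 2: R[1] = W
Query 3: U[1] = G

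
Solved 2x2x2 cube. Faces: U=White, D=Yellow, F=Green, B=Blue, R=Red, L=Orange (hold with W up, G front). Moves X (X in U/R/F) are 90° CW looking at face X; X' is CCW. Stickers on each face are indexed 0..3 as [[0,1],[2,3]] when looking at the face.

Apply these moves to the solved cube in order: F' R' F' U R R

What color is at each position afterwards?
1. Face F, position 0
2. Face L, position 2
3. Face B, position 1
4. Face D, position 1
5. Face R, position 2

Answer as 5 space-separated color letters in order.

After move 1 (F'): F=GGGG U=WWRR R=YRYR D=OOYY L=OWOW
After move 2 (R'): R=RRYY U=WBRB F=GWGR D=OGYG B=YBOB
After move 3 (F'): F=WRGG U=WBRY R=GROY D=WWYG L=OBOR
After move 4 (U): U=RWYB F=GRGG R=YBOY B=OBOB L=WROR
After move 5 (R): R=OYYB U=RRYG F=GWGG D=WOYO B=BBWB
After move 6 (R): R=YOBY U=RWYG F=GOGO D=WWYB B=GBRB
Query 1: F[0] = G
Query 2: L[2] = O
Query 3: B[1] = B
Query 4: D[1] = W
Query 5: R[2] = B

Answer: G O B W B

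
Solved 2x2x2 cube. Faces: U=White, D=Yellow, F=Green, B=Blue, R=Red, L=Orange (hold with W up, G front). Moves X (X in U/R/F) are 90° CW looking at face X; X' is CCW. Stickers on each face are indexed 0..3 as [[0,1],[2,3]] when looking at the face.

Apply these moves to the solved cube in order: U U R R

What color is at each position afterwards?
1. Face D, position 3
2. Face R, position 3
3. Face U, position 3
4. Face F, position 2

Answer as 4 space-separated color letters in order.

After move 1 (U): U=WWWW F=RRGG R=BBRR B=OOBB L=GGOO
After move 2 (U): U=WWWW F=BBGG R=OORR B=GGBB L=RROO
After move 3 (R): R=RORO U=WBWG F=BYGY D=YBYG B=WGWB
After move 4 (R): R=RROO U=WYWY F=BBGG D=YWYW B=GGBB
Query 1: D[3] = W
Query 2: R[3] = O
Query 3: U[3] = Y
Query 4: F[2] = G

Answer: W O Y G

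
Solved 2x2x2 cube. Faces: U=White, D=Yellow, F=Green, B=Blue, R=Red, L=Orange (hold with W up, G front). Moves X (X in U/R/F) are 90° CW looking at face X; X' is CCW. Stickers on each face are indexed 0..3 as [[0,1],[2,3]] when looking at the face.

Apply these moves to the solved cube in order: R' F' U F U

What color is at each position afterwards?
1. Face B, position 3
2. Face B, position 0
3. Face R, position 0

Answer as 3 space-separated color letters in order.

After move 1 (R'): R=RRRR U=WBWB F=GWGW D=YGYG B=YBYB
After move 2 (F'): F=WWGG U=WBRR R=GRYR D=OOYG L=OBOW
After move 3 (U): U=RWRB F=GRGG R=YBYR B=OBYB L=WWOW
After move 4 (F): F=GGGR U=RWWW R=RBBR D=YYYG L=WOOO
After move 5 (U): U=WRWW F=RBGR R=OBBR B=WOYB L=GGOO
Query 1: B[3] = B
Query 2: B[0] = W
Query 3: R[0] = O

Answer: B W O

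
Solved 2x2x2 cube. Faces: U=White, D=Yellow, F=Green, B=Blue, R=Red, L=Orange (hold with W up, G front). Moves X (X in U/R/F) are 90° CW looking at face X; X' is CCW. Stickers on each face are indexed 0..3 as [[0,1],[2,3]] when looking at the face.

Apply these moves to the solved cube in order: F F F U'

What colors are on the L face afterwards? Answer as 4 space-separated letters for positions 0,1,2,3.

After move 1 (F): F=GGGG U=WWOO R=WRWR D=RRYY L=OYOY
After move 2 (F): F=GGGG U=WWYY R=OROR D=WWYY L=OROR
After move 3 (F): F=GGGG U=WWRR R=YRYR D=OOYY L=OWOW
After move 4 (U'): U=WRWR F=OWGG R=GGYR B=YRBB L=BBOW
Query: L face = BBOW

Answer: B B O W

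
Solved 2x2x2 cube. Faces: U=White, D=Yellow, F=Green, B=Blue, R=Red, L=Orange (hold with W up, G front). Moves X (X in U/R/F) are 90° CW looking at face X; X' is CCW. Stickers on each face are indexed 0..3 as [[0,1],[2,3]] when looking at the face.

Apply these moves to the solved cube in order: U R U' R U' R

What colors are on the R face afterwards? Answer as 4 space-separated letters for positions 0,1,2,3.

Answer: B G Y B

Derivation:
After move 1 (U): U=WWWW F=RRGG R=BBRR B=OOBB L=GGOO
After move 2 (R): R=RBRB U=WRWG F=RYGY D=YBYO B=WOWB
After move 3 (U'): U=RGWW F=GGGY R=RYRB B=RBWB L=WOOO
After move 4 (R): R=RRBY U=RGWY F=GBGO D=YWYR B=WBGB
After move 5 (U'): U=GYRW F=WOGO R=GBBY B=RRGB L=WBOO
After move 6 (R): R=BGYB U=GORO F=WWGR D=YGYR B=WRYB
Query: R face = BGYB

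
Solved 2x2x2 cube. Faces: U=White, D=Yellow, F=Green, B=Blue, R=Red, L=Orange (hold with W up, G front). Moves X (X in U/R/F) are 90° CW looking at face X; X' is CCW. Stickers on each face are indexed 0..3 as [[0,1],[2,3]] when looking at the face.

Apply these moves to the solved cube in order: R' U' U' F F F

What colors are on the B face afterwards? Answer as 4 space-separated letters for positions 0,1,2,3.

Answer: G W Y B

Derivation:
After move 1 (R'): R=RRRR U=WBWB F=GWGW D=YGYG B=YBYB
After move 2 (U'): U=BBWW F=OOGW R=GWRR B=RRYB L=YBOO
After move 3 (U'): U=BWBW F=YBGW R=OORR B=GWYB L=RROO
After move 4 (F): F=GYWB U=BWOR R=BOWR D=ROYG L=RYOG
After move 5 (F): F=WGBY U=BWGY R=OORR D=WBYG L=RROO
After move 6 (F): F=BWYG U=BWOR R=GOYR D=ROYG L=RWOB
Query: B face = GWYB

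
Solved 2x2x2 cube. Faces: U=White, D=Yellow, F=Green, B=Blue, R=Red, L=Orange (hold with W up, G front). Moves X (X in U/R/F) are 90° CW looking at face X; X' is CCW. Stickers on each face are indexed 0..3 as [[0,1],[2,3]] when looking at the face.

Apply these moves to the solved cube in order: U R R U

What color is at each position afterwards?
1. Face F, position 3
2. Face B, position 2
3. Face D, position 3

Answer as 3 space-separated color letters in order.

After move 1 (U): U=WWWW F=RRGG R=BBRR B=OOBB L=GGOO
After move 2 (R): R=RBRB U=WRWG F=RYGY D=YBYO B=WOWB
After move 3 (R): R=RRBB U=WYWY F=RBGO D=YWYW B=GORB
After move 4 (U): U=WWYY F=RRGO R=GOBB B=GGRB L=RBOO
Query 1: F[3] = O
Query 2: B[2] = R
Query 3: D[3] = W

Answer: O R W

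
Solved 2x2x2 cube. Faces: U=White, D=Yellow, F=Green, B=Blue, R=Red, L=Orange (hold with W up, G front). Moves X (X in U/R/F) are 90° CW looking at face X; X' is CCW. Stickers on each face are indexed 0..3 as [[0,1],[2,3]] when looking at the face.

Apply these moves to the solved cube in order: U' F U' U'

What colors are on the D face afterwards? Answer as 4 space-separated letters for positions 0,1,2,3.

Answer: R G Y Y

Derivation:
After move 1 (U'): U=WWWW F=OOGG R=GGRR B=RRBB L=BBOO
After move 2 (F): F=GOGO U=WWOB R=WGWR D=RGYY L=BYOY
After move 3 (U'): U=WBWO F=BYGO R=GOWR B=WGBB L=RROY
After move 4 (U'): U=BOWW F=RRGO R=BYWR B=GOBB L=WGOY
Query: D face = RGYY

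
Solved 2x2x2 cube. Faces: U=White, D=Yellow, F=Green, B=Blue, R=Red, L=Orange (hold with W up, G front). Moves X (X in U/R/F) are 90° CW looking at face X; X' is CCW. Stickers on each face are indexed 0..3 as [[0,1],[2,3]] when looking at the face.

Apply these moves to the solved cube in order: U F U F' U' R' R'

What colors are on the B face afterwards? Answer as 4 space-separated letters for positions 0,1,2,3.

Answer: G O W B

Derivation:
After move 1 (U): U=WWWW F=RRGG R=BBRR B=OOBB L=GGOO
After move 2 (F): F=GRGR U=WWOG R=WBWR D=RBYY L=GYOY
After move 3 (U): U=OWGW F=WBGR R=OOWR B=GYBB L=GROY
After move 4 (F'): F=BRWG U=OWOW R=BORR D=RYYY L=GWOG
After move 5 (U'): U=WWOO F=GWWG R=BRRR B=BOBB L=GYOG
After move 6 (R'): R=RRBR U=WBOB F=GWWO D=RWYG B=YOYB
After move 7 (R'): R=RRRB U=WYOY F=GBWB D=RWYO B=GOWB
Query: B face = GOWB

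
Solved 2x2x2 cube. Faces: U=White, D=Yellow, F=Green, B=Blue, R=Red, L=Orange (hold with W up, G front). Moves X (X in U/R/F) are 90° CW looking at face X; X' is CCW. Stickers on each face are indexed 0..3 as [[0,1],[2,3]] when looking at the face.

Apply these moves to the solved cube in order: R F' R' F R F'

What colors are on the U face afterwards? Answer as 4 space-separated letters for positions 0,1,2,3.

Answer: W Y W Y

Derivation:
After move 1 (R): R=RRRR U=WGWG F=GYGY D=YBYB B=WBWB
After move 2 (F'): F=YYGG U=WGRR R=BRYR D=OOYB L=OGOW
After move 3 (R'): R=RRBY U=WWRW F=YGGR D=OYYG B=BBOB
After move 4 (F): F=GYRG U=WWWG R=RRWY D=BRYG L=OOOY
After move 5 (R): R=WRYR U=WYWG F=GRRG D=BOYB B=GBWB
After move 6 (F'): F=RGGR U=WYWY R=ORBR D=OYYB L=OGOW
Query: U face = WYWY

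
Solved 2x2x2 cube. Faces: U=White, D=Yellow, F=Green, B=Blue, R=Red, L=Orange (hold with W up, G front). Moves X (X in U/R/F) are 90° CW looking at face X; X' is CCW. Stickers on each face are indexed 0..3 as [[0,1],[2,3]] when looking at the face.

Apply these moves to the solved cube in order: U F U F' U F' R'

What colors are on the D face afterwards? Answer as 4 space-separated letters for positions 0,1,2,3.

Answer: R G Y W

Derivation:
After move 1 (U): U=WWWW F=RRGG R=BBRR B=OOBB L=GGOO
After move 2 (F): F=GRGR U=WWOG R=WBWR D=RBYY L=GYOY
After move 3 (U): U=OWGW F=WBGR R=OOWR B=GYBB L=GROY
After move 4 (F'): F=BRWG U=OWOW R=BORR D=RYYY L=GWOG
After move 5 (U): U=OOWW F=BOWG R=GYRR B=GWBB L=BROG
After move 6 (F'): F=OGBW U=OOGR R=YYRR D=RGYY L=BWOW
After move 7 (R'): R=YRYR U=OBGG F=OOBR D=RGYW B=YWGB
Query: D face = RGYW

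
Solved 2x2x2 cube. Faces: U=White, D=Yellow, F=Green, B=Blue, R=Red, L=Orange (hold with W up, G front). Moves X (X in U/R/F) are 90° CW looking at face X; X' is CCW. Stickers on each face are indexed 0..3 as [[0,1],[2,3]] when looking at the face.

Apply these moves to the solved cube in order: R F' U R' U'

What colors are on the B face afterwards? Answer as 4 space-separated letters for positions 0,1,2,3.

Answer: B R O B

Derivation:
After move 1 (R): R=RRRR U=WGWG F=GYGY D=YBYB B=WBWB
After move 2 (F'): F=YYGG U=WGRR R=BRYR D=OOYB L=OGOW
After move 3 (U): U=RWRG F=BRGG R=WBYR B=OGWB L=YYOW
After move 4 (R'): R=BRWY U=RWRO F=BWGG D=ORYG B=BGOB
After move 5 (U'): U=WORR F=YYGG R=BWWY B=BROB L=BGOW
Query: B face = BROB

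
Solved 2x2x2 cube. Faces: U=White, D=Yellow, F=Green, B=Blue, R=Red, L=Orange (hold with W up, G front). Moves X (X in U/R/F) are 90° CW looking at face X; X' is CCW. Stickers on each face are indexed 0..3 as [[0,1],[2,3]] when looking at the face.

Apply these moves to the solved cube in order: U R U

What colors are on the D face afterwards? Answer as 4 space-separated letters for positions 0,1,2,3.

After move 1 (U): U=WWWW F=RRGG R=BBRR B=OOBB L=GGOO
After move 2 (R): R=RBRB U=WRWG F=RYGY D=YBYO B=WOWB
After move 3 (U): U=WWGR F=RBGY R=WORB B=GGWB L=RYOO
Query: D face = YBYO

Answer: Y B Y O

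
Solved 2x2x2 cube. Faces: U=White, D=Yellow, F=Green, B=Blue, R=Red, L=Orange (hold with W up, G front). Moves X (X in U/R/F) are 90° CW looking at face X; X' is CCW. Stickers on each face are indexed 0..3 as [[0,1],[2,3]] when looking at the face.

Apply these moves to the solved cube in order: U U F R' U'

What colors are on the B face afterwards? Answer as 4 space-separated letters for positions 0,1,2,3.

After move 1 (U): U=WWWW F=RRGG R=BBRR B=OOBB L=GGOO
After move 2 (U): U=WWWW F=BBGG R=OORR B=GGBB L=RROO
After move 3 (F): F=GBGB U=WWOR R=WOWR D=ROYY L=RYOY
After move 4 (R'): R=ORWW U=WBOG F=GWGR D=RBYB B=YGOB
After move 5 (U'): U=BGWO F=RYGR R=GWWW B=OROB L=YGOY
Query: B face = OROB

Answer: O R O B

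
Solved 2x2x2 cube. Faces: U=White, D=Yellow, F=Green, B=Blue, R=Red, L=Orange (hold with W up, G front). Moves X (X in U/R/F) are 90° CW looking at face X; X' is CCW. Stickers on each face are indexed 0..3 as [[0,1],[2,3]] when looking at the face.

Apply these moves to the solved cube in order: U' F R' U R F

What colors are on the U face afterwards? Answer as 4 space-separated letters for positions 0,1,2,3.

After move 1 (U'): U=WWWW F=OOGG R=GGRR B=RRBB L=BBOO
After move 2 (F): F=GOGO U=WWOB R=WGWR D=RGYY L=BYOY
After move 3 (R'): R=GRWW U=WBOR F=GWGB D=ROYO B=YRGB
After move 4 (U): U=OWRB F=GRGB R=YRWW B=BYGB L=GWOY
After move 5 (R): R=WYWR U=ORRB F=GOGO D=RGYB B=BYWB
After move 6 (F): F=GGOO U=ORYW R=RYBR D=WWYB L=GROG
Query: U face = ORYW

Answer: O R Y W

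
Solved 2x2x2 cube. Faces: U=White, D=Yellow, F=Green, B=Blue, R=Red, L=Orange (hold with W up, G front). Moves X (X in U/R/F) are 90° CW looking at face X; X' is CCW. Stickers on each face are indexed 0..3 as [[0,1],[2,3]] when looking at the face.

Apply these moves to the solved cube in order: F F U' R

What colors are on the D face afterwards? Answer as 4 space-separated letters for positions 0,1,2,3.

Answer: W B Y O

Derivation:
After move 1 (F): F=GGGG U=WWOO R=WRWR D=RRYY L=OYOY
After move 2 (F): F=GGGG U=WWYY R=OROR D=WWYY L=OROR
After move 3 (U'): U=WYWY F=ORGG R=GGOR B=ORBB L=BBOR
After move 4 (R): R=OGRG U=WRWG F=OWGY D=WBYO B=YRYB
Query: D face = WBYO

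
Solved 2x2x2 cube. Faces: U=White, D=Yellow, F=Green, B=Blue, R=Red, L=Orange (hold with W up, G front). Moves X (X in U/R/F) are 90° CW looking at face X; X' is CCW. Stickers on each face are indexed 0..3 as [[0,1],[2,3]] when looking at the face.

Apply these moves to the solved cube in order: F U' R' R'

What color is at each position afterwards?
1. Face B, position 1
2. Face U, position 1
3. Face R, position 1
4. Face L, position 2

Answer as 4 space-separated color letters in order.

After move 1 (F): F=GGGG U=WWOO R=WRWR D=RRYY L=OYOY
After move 2 (U'): U=WOWO F=OYGG R=GGWR B=WRBB L=BBOY
After move 3 (R'): R=GRGW U=WBWW F=OOGO D=RYYG B=YRRB
After move 4 (R'): R=RWGG U=WRWY F=OBGW D=ROYO B=GRYB
Query 1: B[1] = R
Query 2: U[1] = R
Query 3: R[1] = W
Query 4: L[2] = O

Answer: R R W O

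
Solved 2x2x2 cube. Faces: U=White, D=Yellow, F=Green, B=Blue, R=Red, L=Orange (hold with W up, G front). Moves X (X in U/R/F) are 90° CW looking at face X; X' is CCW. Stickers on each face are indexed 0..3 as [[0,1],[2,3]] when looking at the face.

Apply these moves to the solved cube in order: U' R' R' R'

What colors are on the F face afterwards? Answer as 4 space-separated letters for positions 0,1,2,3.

After move 1 (U'): U=WWWW F=OOGG R=GGRR B=RRBB L=BBOO
After move 2 (R'): R=GRGR U=WBWR F=OWGW D=YOYG B=YRYB
After move 3 (R'): R=RRGG U=WYWY F=OBGR D=YWYW B=GROB
After move 4 (R'): R=RGRG U=WOWG F=OYGY D=YBYR B=WRWB
Query: F face = OYGY

Answer: O Y G Y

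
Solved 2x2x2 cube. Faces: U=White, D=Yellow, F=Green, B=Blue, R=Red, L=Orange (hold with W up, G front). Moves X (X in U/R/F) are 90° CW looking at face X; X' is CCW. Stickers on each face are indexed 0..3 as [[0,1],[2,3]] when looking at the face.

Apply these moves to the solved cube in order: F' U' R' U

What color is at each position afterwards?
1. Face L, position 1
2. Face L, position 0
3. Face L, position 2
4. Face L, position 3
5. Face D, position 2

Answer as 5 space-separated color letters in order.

After move 1 (F'): F=GGGG U=WWRR R=YRYR D=OOYY L=OWOW
After move 2 (U'): U=WRWR F=OWGG R=GGYR B=YRBB L=BBOW
After move 3 (R'): R=GRGY U=WBWY F=ORGR D=OWYG B=YROB
After move 4 (U): U=WWYB F=GRGR R=YRGY B=BBOB L=OROW
Query 1: L[1] = R
Query 2: L[0] = O
Query 3: L[2] = O
Query 4: L[3] = W
Query 5: D[2] = Y

Answer: R O O W Y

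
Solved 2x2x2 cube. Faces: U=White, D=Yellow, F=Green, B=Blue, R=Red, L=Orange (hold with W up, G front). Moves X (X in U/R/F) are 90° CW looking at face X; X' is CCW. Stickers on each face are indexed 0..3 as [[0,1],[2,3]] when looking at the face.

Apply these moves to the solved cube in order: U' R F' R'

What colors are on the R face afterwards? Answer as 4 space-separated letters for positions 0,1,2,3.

After move 1 (U'): U=WWWW F=OOGG R=GGRR B=RRBB L=BBOO
After move 2 (R): R=RGRG U=WOWG F=OYGY D=YBYR B=WRWB
After move 3 (F'): F=YYOG U=WORR R=BGYG D=BOYR L=BGOW
After move 4 (R'): R=GGBY U=WWRW F=YOOR D=BYYG B=RROB
Query: R face = GGBY

Answer: G G B Y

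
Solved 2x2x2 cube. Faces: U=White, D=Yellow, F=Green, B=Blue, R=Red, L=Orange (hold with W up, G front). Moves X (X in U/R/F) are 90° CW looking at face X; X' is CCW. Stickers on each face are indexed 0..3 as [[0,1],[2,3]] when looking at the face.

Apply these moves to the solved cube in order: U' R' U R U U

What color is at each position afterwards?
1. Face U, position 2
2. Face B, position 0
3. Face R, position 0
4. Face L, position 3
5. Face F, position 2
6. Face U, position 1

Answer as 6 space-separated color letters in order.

After move 1 (U'): U=WWWW F=OOGG R=GGRR B=RRBB L=BBOO
After move 2 (R'): R=GRGR U=WBWR F=OWGW D=YOYG B=YRYB
After move 3 (U): U=WWRB F=GRGW R=YRGR B=BBYB L=OWOO
After move 4 (R): R=GYRR U=WRRW F=GOGG D=YYYB B=BBWB
After move 5 (U): U=RWWR F=GYGG R=BBRR B=OWWB L=GOOO
After move 6 (U): U=WRRW F=BBGG R=OWRR B=GOWB L=GYOO
Query 1: U[2] = R
Query 2: B[0] = G
Query 3: R[0] = O
Query 4: L[3] = O
Query 5: F[2] = G
Query 6: U[1] = R

Answer: R G O O G R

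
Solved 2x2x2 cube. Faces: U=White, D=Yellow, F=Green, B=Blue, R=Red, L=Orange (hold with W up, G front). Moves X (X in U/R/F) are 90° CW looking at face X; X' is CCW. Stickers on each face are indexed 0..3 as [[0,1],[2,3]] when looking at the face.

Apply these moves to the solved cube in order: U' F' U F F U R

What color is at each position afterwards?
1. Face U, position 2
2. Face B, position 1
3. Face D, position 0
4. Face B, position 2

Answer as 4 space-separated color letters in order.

After move 1 (U'): U=WWWW F=OOGG R=GGRR B=RRBB L=BBOO
After move 2 (F'): F=OGOG U=WWGR R=YGYR D=BOYY L=BWOW
After move 3 (U): U=GWRW F=YGOG R=RRYR B=BWBB L=OGOW
After move 4 (F): F=OYGG U=GWWG R=RRWR D=YRYY L=OBOO
After move 5 (F): F=GOGY U=GWOB R=WRGR D=WRYY L=OYOR
After move 6 (U): U=OGBW F=WRGY R=BWGR B=OYBB L=GOOR
After move 7 (R): R=GBRW U=ORBY F=WRGY D=WBYO B=WYGB
Query 1: U[2] = B
Query 2: B[1] = Y
Query 3: D[0] = W
Query 4: B[2] = G

Answer: B Y W G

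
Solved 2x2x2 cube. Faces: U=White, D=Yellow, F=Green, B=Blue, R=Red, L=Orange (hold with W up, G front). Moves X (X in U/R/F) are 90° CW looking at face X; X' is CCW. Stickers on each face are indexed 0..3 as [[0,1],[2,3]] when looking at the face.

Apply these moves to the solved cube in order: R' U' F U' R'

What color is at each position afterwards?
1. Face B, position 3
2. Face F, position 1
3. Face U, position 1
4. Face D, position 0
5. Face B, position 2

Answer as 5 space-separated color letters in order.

After move 1 (R'): R=RRRR U=WBWB F=GWGW D=YGYG B=YBYB
After move 2 (U'): U=BBWW F=OOGW R=GWRR B=RRYB L=YBOO
After move 3 (F): F=GOWO U=BBOB R=WWWR D=RGYG L=YYOG
After move 4 (U'): U=BBBO F=YYWO R=GOWR B=WWYB L=RROG
After move 5 (R'): R=ORGW U=BYBW F=YBWO D=RYYO B=GWGB
Query 1: B[3] = B
Query 2: F[1] = B
Query 3: U[1] = Y
Query 4: D[0] = R
Query 5: B[2] = G

Answer: B B Y R G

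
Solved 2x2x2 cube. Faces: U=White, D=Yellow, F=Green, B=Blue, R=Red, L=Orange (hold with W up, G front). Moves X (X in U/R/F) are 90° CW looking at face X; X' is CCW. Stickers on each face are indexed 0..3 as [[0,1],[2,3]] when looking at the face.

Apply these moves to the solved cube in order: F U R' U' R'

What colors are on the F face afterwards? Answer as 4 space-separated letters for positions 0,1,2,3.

Answer: G O G O

Derivation:
After move 1 (F): F=GGGG U=WWOO R=WRWR D=RRYY L=OYOY
After move 2 (U): U=OWOW F=WRGG R=BBWR B=OYBB L=GGOY
After move 3 (R'): R=BRBW U=OBOO F=WWGW D=RRYG B=YYRB
After move 4 (U'): U=BOOO F=GGGW R=WWBW B=BRRB L=YYOY
After move 5 (R'): R=WWWB U=BROB F=GOGO D=RGYW B=GRRB
Query: F face = GOGO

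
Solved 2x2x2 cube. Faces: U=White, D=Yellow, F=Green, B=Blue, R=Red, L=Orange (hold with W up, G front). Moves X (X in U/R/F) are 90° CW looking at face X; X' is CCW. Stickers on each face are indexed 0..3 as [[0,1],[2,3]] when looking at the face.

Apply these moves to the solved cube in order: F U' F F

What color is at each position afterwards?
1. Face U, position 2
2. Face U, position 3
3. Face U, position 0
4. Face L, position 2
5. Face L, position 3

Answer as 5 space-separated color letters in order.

After move 1 (F): F=GGGG U=WWOO R=WRWR D=RRYY L=OYOY
After move 2 (U'): U=WOWO F=OYGG R=GGWR B=WRBB L=BBOY
After move 3 (F): F=GOGY U=WOYB R=WGOR D=WGYY L=BROR
After move 4 (F): F=GGYO U=WORR R=YGBR D=OWYY L=BWOG
Query 1: U[2] = R
Query 2: U[3] = R
Query 3: U[0] = W
Query 4: L[2] = O
Query 5: L[3] = G

Answer: R R W O G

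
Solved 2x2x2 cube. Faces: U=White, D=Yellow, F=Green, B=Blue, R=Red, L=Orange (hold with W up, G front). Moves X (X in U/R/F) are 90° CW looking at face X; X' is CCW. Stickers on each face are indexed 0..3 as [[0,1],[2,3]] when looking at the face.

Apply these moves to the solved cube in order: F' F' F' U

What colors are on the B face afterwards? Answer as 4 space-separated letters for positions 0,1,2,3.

After move 1 (F'): F=GGGG U=WWRR R=YRYR D=OOYY L=OWOW
After move 2 (F'): F=GGGG U=WWYY R=OROR D=WWYY L=OROR
After move 3 (F'): F=GGGG U=WWOO R=WRWR D=RRYY L=OYOY
After move 4 (U): U=OWOW F=WRGG R=BBWR B=OYBB L=GGOY
Query: B face = OYBB

Answer: O Y B B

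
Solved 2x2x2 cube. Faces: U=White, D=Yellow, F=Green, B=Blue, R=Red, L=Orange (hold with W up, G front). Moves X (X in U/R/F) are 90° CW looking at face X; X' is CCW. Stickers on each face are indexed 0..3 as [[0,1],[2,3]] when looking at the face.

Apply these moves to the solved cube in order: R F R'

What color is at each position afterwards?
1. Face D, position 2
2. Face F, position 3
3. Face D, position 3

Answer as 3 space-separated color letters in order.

After move 1 (R): R=RRRR U=WGWG F=GYGY D=YBYB B=WBWB
After move 2 (F): F=GGYY U=WGOO R=WRGR D=RRYB L=OYOB
After move 3 (R'): R=RRWG U=WWOW F=GGYO D=RGYY B=BBRB
Query 1: D[2] = Y
Query 2: F[3] = O
Query 3: D[3] = Y

Answer: Y O Y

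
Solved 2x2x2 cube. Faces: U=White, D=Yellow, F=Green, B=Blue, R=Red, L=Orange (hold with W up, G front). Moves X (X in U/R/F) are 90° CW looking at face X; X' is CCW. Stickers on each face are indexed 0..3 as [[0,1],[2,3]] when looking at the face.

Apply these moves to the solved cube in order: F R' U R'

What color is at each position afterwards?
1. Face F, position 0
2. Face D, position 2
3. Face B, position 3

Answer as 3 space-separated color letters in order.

Answer: R Y B

Derivation:
After move 1 (F): F=GGGG U=WWOO R=WRWR D=RRYY L=OYOY
After move 2 (R'): R=RRWW U=WBOB F=GWGO D=RGYG B=YBRB
After move 3 (U): U=OWBB F=RRGO R=YBWW B=OYRB L=GWOY
After move 4 (R'): R=BWYW U=ORBO F=RWGB D=RRYO B=GYGB
Query 1: F[0] = R
Query 2: D[2] = Y
Query 3: B[3] = B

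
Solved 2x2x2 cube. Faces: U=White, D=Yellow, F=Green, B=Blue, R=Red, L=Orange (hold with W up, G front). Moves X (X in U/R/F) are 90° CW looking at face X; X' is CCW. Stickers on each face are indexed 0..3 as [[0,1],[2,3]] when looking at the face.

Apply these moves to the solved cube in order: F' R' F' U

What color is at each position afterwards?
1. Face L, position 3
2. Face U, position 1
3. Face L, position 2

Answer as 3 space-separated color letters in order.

Answer: R W O

Derivation:
After move 1 (F'): F=GGGG U=WWRR R=YRYR D=OOYY L=OWOW
After move 2 (R'): R=RRYY U=WBRB F=GWGR D=OGYG B=YBOB
After move 3 (F'): F=WRGG U=WBRY R=GROY D=WWYG L=OBOR
After move 4 (U): U=RWYB F=GRGG R=YBOY B=OBOB L=WROR
Query 1: L[3] = R
Query 2: U[1] = W
Query 3: L[2] = O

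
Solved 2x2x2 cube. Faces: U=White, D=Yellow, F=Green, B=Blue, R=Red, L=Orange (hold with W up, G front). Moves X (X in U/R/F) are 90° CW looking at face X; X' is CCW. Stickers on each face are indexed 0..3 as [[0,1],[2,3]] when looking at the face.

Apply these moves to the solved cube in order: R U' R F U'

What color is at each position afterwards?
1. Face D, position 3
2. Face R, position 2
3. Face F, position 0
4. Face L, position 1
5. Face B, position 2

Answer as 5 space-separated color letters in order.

Answer: R Y W R G

Derivation:
After move 1 (R): R=RRRR U=WGWG F=GYGY D=YBYB B=WBWB
After move 2 (U'): U=GGWW F=OOGY R=GYRR B=RRWB L=WBOO
After move 3 (R): R=RGRY U=GOWY F=OBGB D=YWYR B=WRGB
After move 4 (F): F=GOBB U=GOOB R=WGYY D=RRYR L=WYOW
After move 5 (U'): U=OBGO F=WYBB R=GOYY B=WGGB L=WROW
Query 1: D[3] = R
Query 2: R[2] = Y
Query 3: F[0] = W
Query 4: L[1] = R
Query 5: B[2] = G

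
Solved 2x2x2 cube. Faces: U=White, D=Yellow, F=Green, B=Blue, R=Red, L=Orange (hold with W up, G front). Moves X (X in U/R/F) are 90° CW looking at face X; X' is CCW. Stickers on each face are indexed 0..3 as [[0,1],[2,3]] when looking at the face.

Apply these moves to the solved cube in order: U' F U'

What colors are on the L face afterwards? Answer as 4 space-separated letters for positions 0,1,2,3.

Answer: R R O Y

Derivation:
After move 1 (U'): U=WWWW F=OOGG R=GGRR B=RRBB L=BBOO
After move 2 (F): F=GOGO U=WWOB R=WGWR D=RGYY L=BYOY
After move 3 (U'): U=WBWO F=BYGO R=GOWR B=WGBB L=RROY
Query: L face = RROY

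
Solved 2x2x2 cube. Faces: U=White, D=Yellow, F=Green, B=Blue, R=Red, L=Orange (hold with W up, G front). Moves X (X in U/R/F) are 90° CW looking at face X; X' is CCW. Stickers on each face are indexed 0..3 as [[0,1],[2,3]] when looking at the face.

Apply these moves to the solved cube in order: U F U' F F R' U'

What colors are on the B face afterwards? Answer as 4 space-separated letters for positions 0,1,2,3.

Answer: R R W B

Derivation:
After move 1 (U): U=WWWW F=RRGG R=BBRR B=OOBB L=GGOO
After move 2 (F): F=GRGR U=WWOG R=WBWR D=RBYY L=GYOY
After move 3 (U'): U=WGWO F=GYGR R=GRWR B=WBBB L=OOOY
After move 4 (F): F=GGRY U=WGYO R=WROR D=WGYY L=OROB
After move 5 (F): F=RGYG U=WGBR R=YROR D=OWYY L=OWOG
After move 6 (R'): R=RRYO U=WBBW F=RGYR D=OGYG B=YBWB
After move 7 (U'): U=BWWB F=OWYR R=RGYO B=RRWB L=YBOG
Query: B face = RRWB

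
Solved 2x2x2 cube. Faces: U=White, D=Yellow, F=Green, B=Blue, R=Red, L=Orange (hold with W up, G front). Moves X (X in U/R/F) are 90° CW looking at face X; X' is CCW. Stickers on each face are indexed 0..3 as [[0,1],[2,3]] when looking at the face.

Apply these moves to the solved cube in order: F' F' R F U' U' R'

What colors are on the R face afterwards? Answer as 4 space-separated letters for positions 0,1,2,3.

Answer: W R O G

Derivation:
After move 1 (F'): F=GGGG U=WWRR R=YRYR D=OOYY L=OWOW
After move 2 (F'): F=GGGG U=WWYY R=OROR D=WWYY L=OROR
After move 3 (R): R=OORR U=WGYG F=GWGY D=WBYB B=YBWB
After move 4 (F): F=GGYW U=WGRR R=YOGR D=ROYB L=OWOB
After move 5 (U'): U=GRWR F=OWYW R=GGGR B=YOWB L=YBOB
After move 6 (U'): U=RRGW F=YBYW R=OWGR B=GGWB L=YOOB
After move 7 (R'): R=WROG U=RWGG F=YRYW D=RBYW B=BGOB
Query: R face = WROG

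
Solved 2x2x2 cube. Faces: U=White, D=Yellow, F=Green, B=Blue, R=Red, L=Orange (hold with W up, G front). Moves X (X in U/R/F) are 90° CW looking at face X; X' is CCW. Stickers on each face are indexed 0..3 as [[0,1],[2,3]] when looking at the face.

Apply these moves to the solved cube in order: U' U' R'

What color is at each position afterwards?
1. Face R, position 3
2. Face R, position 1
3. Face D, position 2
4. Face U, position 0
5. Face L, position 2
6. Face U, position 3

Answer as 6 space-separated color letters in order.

After move 1 (U'): U=WWWW F=OOGG R=GGRR B=RRBB L=BBOO
After move 2 (U'): U=WWWW F=BBGG R=OORR B=GGBB L=RROO
After move 3 (R'): R=OROR U=WBWG F=BWGW D=YBYG B=YGYB
Query 1: R[3] = R
Query 2: R[1] = R
Query 3: D[2] = Y
Query 4: U[0] = W
Query 5: L[2] = O
Query 6: U[3] = G

Answer: R R Y W O G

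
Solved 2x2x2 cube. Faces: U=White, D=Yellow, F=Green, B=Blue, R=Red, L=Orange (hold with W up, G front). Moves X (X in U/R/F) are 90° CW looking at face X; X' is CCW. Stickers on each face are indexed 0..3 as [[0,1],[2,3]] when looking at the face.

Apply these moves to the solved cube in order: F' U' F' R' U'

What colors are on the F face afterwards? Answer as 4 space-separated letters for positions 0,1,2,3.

After move 1 (F'): F=GGGG U=WWRR R=YRYR D=OOYY L=OWOW
After move 2 (U'): U=WRWR F=OWGG R=GGYR B=YRBB L=BBOW
After move 3 (F'): F=WGOG U=WRGY R=OGOR D=BWYY L=BROW
After move 4 (R'): R=GROO U=WBGY F=WROY D=BGYG B=YRWB
After move 5 (U'): U=BYWG F=BROY R=WROO B=GRWB L=YROW
Query: F face = BROY

Answer: B R O Y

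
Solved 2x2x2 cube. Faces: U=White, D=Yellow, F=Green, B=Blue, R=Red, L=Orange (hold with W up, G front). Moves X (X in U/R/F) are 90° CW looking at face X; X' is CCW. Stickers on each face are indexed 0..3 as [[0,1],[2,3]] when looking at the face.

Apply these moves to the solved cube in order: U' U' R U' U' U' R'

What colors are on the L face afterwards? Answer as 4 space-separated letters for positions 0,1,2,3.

Answer: B Y O O

Derivation:
After move 1 (U'): U=WWWW F=OOGG R=GGRR B=RRBB L=BBOO
After move 2 (U'): U=WWWW F=BBGG R=OORR B=GGBB L=RROO
After move 3 (R): R=RORO U=WBWG F=BYGY D=YBYG B=WGWB
After move 4 (U'): U=BGWW F=RRGY R=BYRO B=ROWB L=WGOO
After move 5 (U'): U=GWBW F=WGGY R=RRRO B=BYWB L=ROOO
After move 6 (U'): U=WWGB F=ROGY R=WGRO B=RRWB L=BYOO
After move 7 (R'): R=GOWR U=WWGR F=RWGB D=YOYY B=GRBB
Query: L face = BYOO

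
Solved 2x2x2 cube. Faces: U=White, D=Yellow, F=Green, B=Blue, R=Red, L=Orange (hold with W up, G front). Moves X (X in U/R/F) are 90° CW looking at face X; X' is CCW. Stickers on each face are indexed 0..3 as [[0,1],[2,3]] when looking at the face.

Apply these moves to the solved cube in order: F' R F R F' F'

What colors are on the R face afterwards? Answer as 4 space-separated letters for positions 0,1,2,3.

Answer: B R O Y

Derivation:
After move 1 (F'): F=GGGG U=WWRR R=YRYR D=OOYY L=OWOW
After move 2 (R): R=YYRR U=WGRG F=GOGY D=OBYB B=RBWB
After move 3 (F): F=GGYO U=WGWW R=RYGR D=RYYB L=OOOB
After move 4 (R): R=GRRY U=WGWO F=GYYB D=RWYR B=WBGB
After move 5 (F'): F=YBGY U=WGGR R=WRRY D=OBYR L=OOOW
After move 6 (F'): F=BYYG U=WGWR R=BROY D=OWYR L=OROG
Query: R face = BROY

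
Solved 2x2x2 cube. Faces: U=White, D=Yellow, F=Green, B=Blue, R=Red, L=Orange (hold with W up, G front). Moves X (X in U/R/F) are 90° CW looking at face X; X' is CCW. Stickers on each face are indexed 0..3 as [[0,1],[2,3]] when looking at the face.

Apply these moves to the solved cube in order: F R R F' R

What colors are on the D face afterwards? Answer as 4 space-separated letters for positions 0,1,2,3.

Answer: Y G Y G

Derivation:
After move 1 (F): F=GGGG U=WWOO R=WRWR D=RRYY L=OYOY
After move 2 (R): R=WWRR U=WGOG F=GRGY D=RBYB B=OBWB
After move 3 (R): R=RWRW U=WROY F=GBGB D=RWYO B=GBGB
After move 4 (F'): F=BBGG U=WRRR R=WWRW D=YYYO L=OYOO
After move 5 (R): R=RWWW U=WBRG F=BYGO D=YGYG B=RBRB
Query: D face = YGYG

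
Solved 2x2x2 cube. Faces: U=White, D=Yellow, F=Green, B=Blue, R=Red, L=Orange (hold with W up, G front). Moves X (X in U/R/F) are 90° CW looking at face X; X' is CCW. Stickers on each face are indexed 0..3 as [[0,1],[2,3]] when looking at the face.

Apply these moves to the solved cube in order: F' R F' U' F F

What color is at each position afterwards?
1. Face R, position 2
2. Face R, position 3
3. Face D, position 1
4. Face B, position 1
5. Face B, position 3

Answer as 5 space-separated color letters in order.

After move 1 (F'): F=GGGG U=WWRR R=YRYR D=OOYY L=OWOW
After move 2 (R): R=YYRR U=WGRG F=GOGY D=OBYB B=RBWB
After move 3 (F'): F=OYGG U=WGYR R=BYOR D=WWYB L=OGOR
After move 4 (U'): U=GRWY F=OGGG R=OYOR B=BYWB L=RBOR
After move 5 (F): F=GOGG U=GRRB R=WYYR D=OOYB L=RWOW
After move 6 (F): F=GGGO U=GRWW R=RYBR D=YWYB L=ROOO
Query 1: R[2] = B
Query 2: R[3] = R
Query 3: D[1] = W
Query 4: B[1] = Y
Query 5: B[3] = B

Answer: B R W Y B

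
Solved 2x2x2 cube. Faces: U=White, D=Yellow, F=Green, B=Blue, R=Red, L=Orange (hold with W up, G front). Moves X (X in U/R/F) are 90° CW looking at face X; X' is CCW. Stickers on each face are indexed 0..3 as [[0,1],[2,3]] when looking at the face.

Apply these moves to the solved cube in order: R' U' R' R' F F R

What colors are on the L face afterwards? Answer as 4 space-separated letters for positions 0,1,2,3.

Answer: Y W O R

Derivation:
After move 1 (R'): R=RRRR U=WBWB F=GWGW D=YGYG B=YBYB
After move 2 (U'): U=BBWW F=OOGW R=GWRR B=RRYB L=YBOO
After move 3 (R'): R=WRGR U=BYWR F=OBGW D=YOYW B=GRGB
After move 4 (R'): R=RRWG U=BGWG F=OYGR D=YBYW B=WROB
After move 5 (F): F=GORY U=BGOB R=WRGG D=WRYW L=YYOB
After move 6 (F): F=RGYO U=BGBY R=ORBG D=GWYW L=YWOR
After move 7 (R): R=BOGR U=BGBO F=RWYW D=GOYW B=YRGB
Query: L face = YWOR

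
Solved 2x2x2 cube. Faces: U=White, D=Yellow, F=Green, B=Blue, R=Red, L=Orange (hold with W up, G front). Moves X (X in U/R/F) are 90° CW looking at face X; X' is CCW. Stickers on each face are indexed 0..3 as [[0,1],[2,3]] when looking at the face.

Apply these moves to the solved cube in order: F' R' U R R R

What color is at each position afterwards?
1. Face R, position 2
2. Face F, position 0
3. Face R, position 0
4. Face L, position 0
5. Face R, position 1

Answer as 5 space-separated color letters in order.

Answer: Y R B G Y

Derivation:
After move 1 (F'): F=GGGG U=WWRR R=YRYR D=OOYY L=OWOW
After move 2 (R'): R=RRYY U=WBRB F=GWGR D=OGYG B=YBOB
After move 3 (U): U=RWBB F=RRGR R=YBYY B=OWOB L=GWOW
After move 4 (R): R=YYYB U=RRBR F=RGGG D=OOYO B=BWWB
After move 5 (R): R=YYBY U=RGBG F=ROGO D=OWYB B=RWRB
After move 6 (R): R=BYYY U=ROBO F=RWGB D=ORYR B=GWGB
Query 1: R[2] = Y
Query 2: F[0] = R
Query 3: R[0] = B
Query 4: L[0] = G
Query 5: R[1] = Y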